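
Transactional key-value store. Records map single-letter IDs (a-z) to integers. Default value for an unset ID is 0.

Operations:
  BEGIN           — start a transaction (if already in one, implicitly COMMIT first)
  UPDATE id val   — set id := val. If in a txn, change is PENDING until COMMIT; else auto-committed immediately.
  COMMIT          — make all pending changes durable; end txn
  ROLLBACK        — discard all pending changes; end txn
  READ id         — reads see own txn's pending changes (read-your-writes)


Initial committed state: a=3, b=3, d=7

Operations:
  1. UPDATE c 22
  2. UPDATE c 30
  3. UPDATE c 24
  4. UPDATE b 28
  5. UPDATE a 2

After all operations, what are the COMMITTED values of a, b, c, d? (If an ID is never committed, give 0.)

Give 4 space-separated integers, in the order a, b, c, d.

Answer: 2 28 24 7

Derivation:
Initial committed: {a=3, b=3, d=7}
Op 1: UPDATE c=22 (auto-commit; committed c=22)
Op 2: UPDATE c=30 (auto-commit; committed c=30)
Op 3: UPDATE c=24 (auto-commit; committed c=24)
Op 4: UPDATE b=28 (auto-commit; committed b=28)
Op 5: UPDATE a=2 (auto-commit; committed a=2)
Final committed: {a=2, b=28, c=24, d=7}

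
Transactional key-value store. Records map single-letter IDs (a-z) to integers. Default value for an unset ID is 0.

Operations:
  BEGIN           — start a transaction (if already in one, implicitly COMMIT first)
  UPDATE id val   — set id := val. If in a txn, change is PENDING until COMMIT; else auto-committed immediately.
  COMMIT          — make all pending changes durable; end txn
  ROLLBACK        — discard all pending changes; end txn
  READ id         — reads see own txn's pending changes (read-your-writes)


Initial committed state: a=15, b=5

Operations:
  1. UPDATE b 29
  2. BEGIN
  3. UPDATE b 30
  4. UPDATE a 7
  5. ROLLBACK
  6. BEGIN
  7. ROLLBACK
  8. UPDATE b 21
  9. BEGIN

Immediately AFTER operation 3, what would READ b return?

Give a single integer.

Answer: 30

Derivation:
Initial committed: {a=15, b=5}
Op 1: UPDATE b=29 (auto-commit; committed b=29)
Op 2: BEGIN: in_txn=True, pending={}
Op 3: UPDATE b=30 (pending; pending now {b=30})
After op 3: visible(b) = 30 (pending={b=30}, committed={a=15, b=29})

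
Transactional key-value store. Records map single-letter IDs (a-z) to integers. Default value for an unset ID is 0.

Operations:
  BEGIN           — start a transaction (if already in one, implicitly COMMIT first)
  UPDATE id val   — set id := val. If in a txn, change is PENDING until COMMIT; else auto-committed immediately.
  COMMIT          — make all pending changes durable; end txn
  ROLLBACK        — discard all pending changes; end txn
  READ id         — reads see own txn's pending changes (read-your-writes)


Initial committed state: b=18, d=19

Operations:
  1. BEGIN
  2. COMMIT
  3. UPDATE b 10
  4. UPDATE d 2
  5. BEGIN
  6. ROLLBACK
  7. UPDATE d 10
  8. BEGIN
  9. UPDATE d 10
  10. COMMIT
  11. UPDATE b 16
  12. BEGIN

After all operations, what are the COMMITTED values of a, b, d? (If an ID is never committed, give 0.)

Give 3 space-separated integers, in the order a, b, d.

Answer: 0 16 10

Derivation:
Initial committed: {b=18, d=19}
Op 1: BEGIN: in_txn=True, pending={}
Op 2: COMMIT: merged [] into committed; committed now {b=18, d=19}
Op 3: UPDATE b=10 (auto-commit; committed b=10)
Op 4: UPDATE d=2 (auto-commit; committed d=2)
Op 5: BEGIN: in_txn=True, pending={}
Op 6: ROLLBACK: discarded pending []; in_txn=False
Op 7: UPDATE d=10 (auto-commit; committed d=10)
Op 8: BEGIN: in_txn=True, pending={}
Op 9: UPDATE d=10 (pending; pending now {d=10})
Op 10: COMMIT: merged ['d'] into committed; committed now {b=10, d=10}
Op 11: UPDATE b=16 (auto-commit; committed b=16)
Op 12: BEGIN: in_txn=True, pending={}
Final committed: {b=16, d=10}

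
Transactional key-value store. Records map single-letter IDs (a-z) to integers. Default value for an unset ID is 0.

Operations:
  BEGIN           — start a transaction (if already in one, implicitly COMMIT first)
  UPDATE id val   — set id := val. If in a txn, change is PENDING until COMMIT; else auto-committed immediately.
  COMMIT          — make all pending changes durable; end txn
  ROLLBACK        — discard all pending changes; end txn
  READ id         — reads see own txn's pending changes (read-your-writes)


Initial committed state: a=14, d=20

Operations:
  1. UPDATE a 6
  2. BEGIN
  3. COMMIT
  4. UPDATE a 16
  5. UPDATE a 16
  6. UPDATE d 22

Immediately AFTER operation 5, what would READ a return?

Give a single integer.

Initial committed: {a=14, d=20}
Op 1: UPDATE a=6 (auto-commit; committed a=6)
Op 2: BEGIN: in_txn=True, pending={}
Op 3: COMMIT: merged [] into committed; committed now {a=6, d=20}
Op 4: UPDATE a=16 (auto-commit; committed a=16)
Op 5: UPDATE a=16 (auto-commit; committed a=16)
After op 5: visible(a) = 16 (pending={}, committed={a=16, d=20})

Answer: 16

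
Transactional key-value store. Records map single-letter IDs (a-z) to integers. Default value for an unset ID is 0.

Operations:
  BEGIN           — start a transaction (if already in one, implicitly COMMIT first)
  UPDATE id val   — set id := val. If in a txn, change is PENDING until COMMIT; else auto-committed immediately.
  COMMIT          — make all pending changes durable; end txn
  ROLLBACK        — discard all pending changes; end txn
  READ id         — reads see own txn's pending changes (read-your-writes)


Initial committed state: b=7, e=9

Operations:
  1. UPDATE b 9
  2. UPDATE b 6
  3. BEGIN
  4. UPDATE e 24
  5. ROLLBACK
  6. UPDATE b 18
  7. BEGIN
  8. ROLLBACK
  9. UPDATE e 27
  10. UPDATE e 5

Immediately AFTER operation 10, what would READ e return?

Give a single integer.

Answer: 5

Derivation:
Initial committed: {b=7, e=9}
Op 1: UPDATE b=9 (auto-commit; committed b=9)
Op 2: UPDATE b=6 (auto-commit; committed b=6)
Op 3: BEGIN: in_txn=True, pending={}
Op 4: UPDATE e=24 (pending; pending now {e=24})
Op 5: ROLLBACK: discarded pending ['e']; in_txn=False
Op 6: UPDATE b=18 (auto-commit; committed b=18)
Op 7: BEGIN: in_txn=True, pending={}
Op 8: ROLLBACK: discarded pending []; in_txn=False
Op 9: UPDATE e=27 (auto-commit; committed e=27)
Op 10: UPDATE e=5 (auto-commit; committed e=5)
After op 10: visible(e) = 5 (pending={}, committed={b=18, e=5})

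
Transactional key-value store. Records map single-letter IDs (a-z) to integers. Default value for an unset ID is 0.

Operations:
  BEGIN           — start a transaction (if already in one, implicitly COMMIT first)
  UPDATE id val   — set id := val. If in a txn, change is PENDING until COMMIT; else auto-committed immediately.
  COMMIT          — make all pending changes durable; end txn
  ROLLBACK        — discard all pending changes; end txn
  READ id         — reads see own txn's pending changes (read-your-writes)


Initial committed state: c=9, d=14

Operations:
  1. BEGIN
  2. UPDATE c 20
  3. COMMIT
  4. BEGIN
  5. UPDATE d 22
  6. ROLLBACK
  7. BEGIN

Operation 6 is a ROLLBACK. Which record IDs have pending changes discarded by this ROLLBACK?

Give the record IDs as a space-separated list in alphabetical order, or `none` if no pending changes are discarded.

Answer: d

Derivation:
Initial committed: {c=9, d=14}
Op 1: BEGIN: in_txn=True, pending={}
Op 2: UPDATE c=20 (pending; pending now {c=20})
Op 3: COMMIT: merged ['c'] into committed; committed now {c=20, d=14}
Op 4: BEGIN: in_txn=True, pending={}
Op 5: UPDATE d=22 (pending; pending now {d=22})
Op 6: ROLLBACK: discarded pending ['d']; in_txn=False
Op 7: BEGIN: in_txn=True, pending={}
ROLLBACK at op 6 discards: ['d']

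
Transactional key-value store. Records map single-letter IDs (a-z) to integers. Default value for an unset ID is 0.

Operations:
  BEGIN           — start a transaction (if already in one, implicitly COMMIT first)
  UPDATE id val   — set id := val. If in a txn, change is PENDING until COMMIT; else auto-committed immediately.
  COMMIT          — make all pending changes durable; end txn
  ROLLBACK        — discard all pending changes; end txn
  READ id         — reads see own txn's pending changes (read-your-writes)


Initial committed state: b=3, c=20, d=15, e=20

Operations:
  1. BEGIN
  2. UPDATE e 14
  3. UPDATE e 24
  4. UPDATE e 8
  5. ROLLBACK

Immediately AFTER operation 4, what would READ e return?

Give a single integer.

Initial committed: {b=3, c=20, d=15, e=20}
Op 1: BEGIN: in_txn=True, pending={}
Op 2: UPDATE e=14 (pending; pending now {e=14})
Op 3: UPDATE e=24 (pending; pending now {e=24})
Op 4: UPDATE e=8 (pending; pending now {e=8})
After op 4: visible(e) = 8 (pending={e=8}, committed={b=3, c=20, d=15, e=20})

Answer: 8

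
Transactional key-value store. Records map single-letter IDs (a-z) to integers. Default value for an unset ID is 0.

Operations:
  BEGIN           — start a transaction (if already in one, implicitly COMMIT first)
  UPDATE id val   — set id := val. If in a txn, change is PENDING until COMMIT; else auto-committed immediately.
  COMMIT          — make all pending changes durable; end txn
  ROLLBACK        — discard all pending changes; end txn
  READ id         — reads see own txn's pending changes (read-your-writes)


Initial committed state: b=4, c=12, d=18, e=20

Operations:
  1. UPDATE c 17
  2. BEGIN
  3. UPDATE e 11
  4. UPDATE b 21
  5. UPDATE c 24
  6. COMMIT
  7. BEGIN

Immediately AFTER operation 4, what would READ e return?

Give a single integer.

Answer: 11

Derivation:
Initial committed: {b=4, c=12, d=18, e=20}
Op 1: UPDATE c=17 (auto-commit; committed c=17)
Op 2: BEGIN: in_txn=True, pending={}
Op 3: UPDATE e=11 (pending; pending now {e=11})
Op 4: UPDATE b=21 (pending; pending now {b=21, e=11})
After op 4: visible(e) = 11 (pending={b=21, e=11}, committed={b=4, c=17, d=18, e=20})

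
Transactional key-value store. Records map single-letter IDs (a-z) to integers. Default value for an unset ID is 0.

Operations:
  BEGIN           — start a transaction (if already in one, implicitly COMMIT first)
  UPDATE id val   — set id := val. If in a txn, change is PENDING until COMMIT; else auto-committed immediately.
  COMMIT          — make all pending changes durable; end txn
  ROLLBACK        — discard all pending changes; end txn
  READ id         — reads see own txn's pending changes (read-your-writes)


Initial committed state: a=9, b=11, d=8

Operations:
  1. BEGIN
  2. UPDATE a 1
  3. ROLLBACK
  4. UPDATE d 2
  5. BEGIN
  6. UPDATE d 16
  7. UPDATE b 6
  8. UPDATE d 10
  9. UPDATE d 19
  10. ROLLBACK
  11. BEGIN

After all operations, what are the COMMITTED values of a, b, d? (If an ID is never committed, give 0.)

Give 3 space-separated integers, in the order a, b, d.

Answer: 9 11 2

Derivation:
Initial committed: {a=9, b=11, d=8}
Op 1: BEGIN: in_txn=True, pending={}
Op 2: UPDATE a=1 (pending; pending now {a=1})
Op 3: ROLLBACK: discarded pending ['a']; in_txn=False
Op 4: UPDATE d=2 (auto-commit; committed d=2)
Op 5: BEGIN: in_txn=True, pending={}
Op 6: UPDATE d=16 (pending; pending now {d=16})
Op 7: UPDATE b=6 (pending; pending now {b=6, d=16})
Op 8: UPDATE d=10 (pending; pending now {b=6, d=10})
Op 9: UPDATE d=19 (pending; pending now {b=6, d=19})
Op 10: ROLLBACK: discarded pending ['b', 'd']; in_txn=False
Op 11: BEGIN: in_txn=True, pending={}
Final committed: {a=9, b=11, d=2}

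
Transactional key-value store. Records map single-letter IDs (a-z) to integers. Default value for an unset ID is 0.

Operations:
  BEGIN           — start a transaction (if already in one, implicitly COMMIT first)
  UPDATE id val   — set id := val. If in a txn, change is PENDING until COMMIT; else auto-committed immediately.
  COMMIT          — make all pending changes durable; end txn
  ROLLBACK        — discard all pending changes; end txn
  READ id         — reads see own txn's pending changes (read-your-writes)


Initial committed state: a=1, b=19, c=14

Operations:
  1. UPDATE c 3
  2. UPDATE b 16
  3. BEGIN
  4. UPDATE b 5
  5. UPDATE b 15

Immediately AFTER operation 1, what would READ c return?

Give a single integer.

Answer: 3

Derivation:
Initial committed: {a=1, b=19, c=14}
Op 1: UPDATE c=3 (auto-commit; committed c=3)
After op 1: visible(c) = 3 (pending={}, committed={a=1, b=19, c=3})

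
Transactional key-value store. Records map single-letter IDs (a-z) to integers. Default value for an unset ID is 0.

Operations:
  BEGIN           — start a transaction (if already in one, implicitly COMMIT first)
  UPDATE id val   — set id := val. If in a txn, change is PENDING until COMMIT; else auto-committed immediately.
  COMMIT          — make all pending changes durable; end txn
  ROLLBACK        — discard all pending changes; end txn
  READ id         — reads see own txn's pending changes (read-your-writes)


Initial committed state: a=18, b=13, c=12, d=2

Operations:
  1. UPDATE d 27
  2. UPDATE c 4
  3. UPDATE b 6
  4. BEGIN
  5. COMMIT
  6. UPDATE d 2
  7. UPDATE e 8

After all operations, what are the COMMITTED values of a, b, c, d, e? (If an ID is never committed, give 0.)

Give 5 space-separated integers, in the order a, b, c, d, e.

Answer: 18 6 4 2 8

Derivation:
Initial committed: {a=18, b=13, c=12, d=2}
Op 1: UPDATE d=27 (auto-commit; committed d=27)
Op 2: UPDATE c=4 (auto-commit; committed c=4)
Op 3: UPDATE b=6 (auto-commit; committed b=6)
Op 4: BEGIN: in_txn=True, pending={}
Op 5: COMMIT: merged [] into committed; committed now {a=18, b=6, c=4, d=27}
Op 6: UPDATE d=2 (auto-commit; committed d=2)
Op 7: UPDATE e=8 (auto-commit; committed e=8)
Final committed: {a=18, b=6, c=4, d=2, e=8}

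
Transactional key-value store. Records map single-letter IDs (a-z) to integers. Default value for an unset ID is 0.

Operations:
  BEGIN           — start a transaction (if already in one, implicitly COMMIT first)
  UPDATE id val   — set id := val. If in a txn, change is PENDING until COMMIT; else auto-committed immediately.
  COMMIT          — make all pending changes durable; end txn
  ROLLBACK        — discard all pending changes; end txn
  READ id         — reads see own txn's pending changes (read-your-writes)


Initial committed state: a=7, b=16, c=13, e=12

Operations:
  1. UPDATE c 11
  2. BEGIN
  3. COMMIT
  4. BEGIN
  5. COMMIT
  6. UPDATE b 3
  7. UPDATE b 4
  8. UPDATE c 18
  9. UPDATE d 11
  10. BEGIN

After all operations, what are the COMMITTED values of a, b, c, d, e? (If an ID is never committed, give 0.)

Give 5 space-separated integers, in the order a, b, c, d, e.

Initial committed: {a=7, b=16, c=13, e=12}
Op 1: UPDATE c=11 (auto-commit; committed c=11)
Op 2: BEGIN: in_txn=True, pending={}
Op 3: COMMIT: merged [] into committed; committed now {a=7, b=16, c=11, e=12}
Op 4: BEGIN: in_txn=True, pending={}
Op 5: COMMIT: merged [] into committed; committed now {a=7, b=16, c=11, e=12}
Op 6: UPDATE b=3 (auto-commit; committed b=3)
Op 7: UPDATE b=4 (auto-commit; committed b=4)
Op 8: UPDATE c=18 (auto-commit; committed c=18)
Op 9: UPDATE d=11 (auto-commit; committed d=11)
Op 10: BEGIN: in_txn=True, pending={}
Final committed: {a=7, b=4, c=18, d=11, e=12}

Answer: 7 4 18 11 12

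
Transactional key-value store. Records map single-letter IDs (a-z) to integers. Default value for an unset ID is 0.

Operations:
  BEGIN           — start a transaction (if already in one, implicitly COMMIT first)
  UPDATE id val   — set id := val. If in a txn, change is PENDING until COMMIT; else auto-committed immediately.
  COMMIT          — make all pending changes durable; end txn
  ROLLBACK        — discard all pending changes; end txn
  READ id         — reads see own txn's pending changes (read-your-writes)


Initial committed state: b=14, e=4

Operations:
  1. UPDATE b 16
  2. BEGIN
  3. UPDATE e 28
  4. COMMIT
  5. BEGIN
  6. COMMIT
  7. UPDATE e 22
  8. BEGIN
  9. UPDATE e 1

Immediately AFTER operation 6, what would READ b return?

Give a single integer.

Answer: 16

Derivation:
Initial committed: {b=14, e=4}
Op 1: UPDATE b=16 (auto-commit; committed b=16)
Op 2: BEGIN: in_txn=True, pending={}
Op 3: UPDATE e=28 (pending; pending now {e=28})
Op 4: COMMIT: merged ['e'] into committed; committed now {b=16, e=28}
Op 5: BEGIN: in_txn=True, pending={}
Op 6: COMMIT: merged [] into committed; committed now {b=16, e=28}
After op 6: visible(b) = 16 (pending={}, committed={b=16, e=28})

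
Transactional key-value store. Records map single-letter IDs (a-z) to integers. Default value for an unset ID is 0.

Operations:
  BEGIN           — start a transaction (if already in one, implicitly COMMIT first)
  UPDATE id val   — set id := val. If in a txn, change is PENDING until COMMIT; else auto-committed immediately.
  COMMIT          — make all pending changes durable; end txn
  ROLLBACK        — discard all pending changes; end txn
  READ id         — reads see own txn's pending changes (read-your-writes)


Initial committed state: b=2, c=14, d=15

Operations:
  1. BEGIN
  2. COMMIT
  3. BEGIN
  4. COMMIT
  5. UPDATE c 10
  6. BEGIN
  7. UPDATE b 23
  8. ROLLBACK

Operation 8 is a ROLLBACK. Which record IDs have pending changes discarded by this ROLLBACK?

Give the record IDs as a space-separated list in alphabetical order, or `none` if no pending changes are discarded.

Answer: b

Derivation:
Initial committed: {b=2, c=14, d=15}
Op 1: BEGIN: in_txn=True, pending={}
Op 2: COMMIT: merged [] into committed; committed now {b=2, c=14, d=15}
Op 3: BEGIN: in_txn=True, pending={}
Op 4: COMMIT: merged [] into committed; committed now {b=2, c=14, d=15}
Op 5: UPDATE c=10 (auto-commit; committed c=10)
Op 6: BEGIN: in_txn=True, pending={}
Op 7: UPDATE b=23 (pending; pending now {b=23})
Op 8: ROLLBACK: discarded pending ['b']; in_txn=False
ROLLBACK at op 8 discards: ['b']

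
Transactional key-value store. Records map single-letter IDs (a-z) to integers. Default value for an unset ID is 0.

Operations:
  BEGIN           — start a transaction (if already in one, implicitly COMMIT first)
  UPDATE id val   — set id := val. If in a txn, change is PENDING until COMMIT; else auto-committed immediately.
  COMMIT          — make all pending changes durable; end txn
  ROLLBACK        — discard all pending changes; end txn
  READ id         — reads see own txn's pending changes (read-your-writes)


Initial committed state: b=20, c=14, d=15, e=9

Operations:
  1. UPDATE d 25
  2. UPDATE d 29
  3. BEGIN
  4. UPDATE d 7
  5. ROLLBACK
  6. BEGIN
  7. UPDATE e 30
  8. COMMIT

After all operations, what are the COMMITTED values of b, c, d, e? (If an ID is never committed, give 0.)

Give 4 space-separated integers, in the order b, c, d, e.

Answer: 20 14 29 30

Derivation:
Initial committed: {b=20, c=14, d=15, e=9}
Op 1: UPDATE d=25 (auto-commit; committed d=25)
Op 2: UPDATE d=29 (auto-commit; committed d=29)
Op 3: BEGIN: in_txn=True, pending={}
Op 4: UPDATE d=7 (pending; pending now {d=7})
Op 5: ROLLBACK: discarded pending ['d']; in_txn=False
Op 6: BEGIN: in_txn=True, pending={}
Op 7: UPDATE e=30 (pending; pending now {e=30})
Op 8: COMMIT: merged ['e'] into committed; committed now {b=20, c=14, d=29, e=30}
Final committed: {b=20, c=14, d=29, e=30}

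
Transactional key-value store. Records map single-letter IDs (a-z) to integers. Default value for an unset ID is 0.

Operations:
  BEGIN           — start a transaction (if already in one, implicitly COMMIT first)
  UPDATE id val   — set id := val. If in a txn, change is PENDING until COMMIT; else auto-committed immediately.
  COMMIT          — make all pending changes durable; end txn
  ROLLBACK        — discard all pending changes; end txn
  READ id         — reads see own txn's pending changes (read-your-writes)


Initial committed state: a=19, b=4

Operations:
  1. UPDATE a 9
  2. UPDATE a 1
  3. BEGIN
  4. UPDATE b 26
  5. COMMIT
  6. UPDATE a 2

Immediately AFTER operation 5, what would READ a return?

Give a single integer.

Answer: 1

Derivation:
Initial committed: {a=19, b=4}
Op 1: UPDATE a=9 (auto-commit; committed a=9)
Op 2: UPDATE a=1 (auto-commit; committed a=1)
Op 3: BEGIN: in_txn=True, pending={}
Op 4: UPDATE b=26 (pending; pending now {b=26})
Op 5: COMMIT: merged ['b'] into committed; committed now {a=1, b=26}
After op 5: visible(a) = 1 (pending={}, committed={a=1, b=26})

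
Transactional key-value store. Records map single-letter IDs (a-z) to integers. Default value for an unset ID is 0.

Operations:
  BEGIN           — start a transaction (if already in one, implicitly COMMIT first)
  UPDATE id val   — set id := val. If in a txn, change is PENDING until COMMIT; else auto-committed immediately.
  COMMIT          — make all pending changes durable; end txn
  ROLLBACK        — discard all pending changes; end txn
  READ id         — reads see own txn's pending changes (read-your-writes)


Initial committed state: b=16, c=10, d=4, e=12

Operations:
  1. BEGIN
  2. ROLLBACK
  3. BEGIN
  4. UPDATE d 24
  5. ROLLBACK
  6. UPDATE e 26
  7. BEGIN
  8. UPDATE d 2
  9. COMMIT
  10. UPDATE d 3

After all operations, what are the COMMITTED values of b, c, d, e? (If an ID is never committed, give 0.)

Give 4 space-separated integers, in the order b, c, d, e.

Initial committed: {b=16, c=10, d=4, e=12}
Op 1: BEGIN: in_txn=True, pending={}
Op 2: ROLLBACK: discarded pending []; in_txn=False
Op 3: BEGIN: in_txn=True, pending={}
Op 4: UPDATE d=24 (pending; pending now {d=24})
Op 5: ROLLBACK: discarded pending ['d']; in_txn=False
Op 6: UPDATE e=26 (auto-commit; committed e=26)
Op 7: BEGIN: in_txn=True, pending={}
Op 8: UPDATE d=2 (pending; pending now {d=2})
Op 9: COMMIT: merged ['d'] into committed; committed now {b=16, c=10, d=2, e=26}
Op 10: UPDATE d=3 (auto-commit; committed d=3)
Final committed: {b=16, c=10, d=3, e=26}

Answer: 16 10 3 26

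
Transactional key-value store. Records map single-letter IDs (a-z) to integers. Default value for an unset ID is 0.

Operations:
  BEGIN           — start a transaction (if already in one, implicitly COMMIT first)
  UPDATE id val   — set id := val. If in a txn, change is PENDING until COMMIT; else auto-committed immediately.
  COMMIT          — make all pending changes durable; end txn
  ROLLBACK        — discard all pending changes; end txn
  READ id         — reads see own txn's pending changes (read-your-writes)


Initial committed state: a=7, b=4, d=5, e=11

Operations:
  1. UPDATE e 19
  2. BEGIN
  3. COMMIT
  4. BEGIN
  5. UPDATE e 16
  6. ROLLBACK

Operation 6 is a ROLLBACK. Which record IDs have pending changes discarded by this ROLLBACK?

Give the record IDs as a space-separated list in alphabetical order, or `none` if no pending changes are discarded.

Answer: e

Derivation:
Initial committed: {a=7, b=4, d=5, e=11}
Op 1: UPDATE e=19 (auto-commit; committed e=19)
Op 2: BEGIN: in_txn=True, pending={}
Op 3: COMMIT: merged [] into committed; committed now {a=7, b=4, d=5, e=19}
Op 4: BEGIN: in_txn=True, pending={}
Op 5: UPDATE e=16 (pending; pending now {e=16})
Op 6: ROLLBACK: discarded pending ['e']; in_txn=False
ROLLBACK at op 6 discards: ['e']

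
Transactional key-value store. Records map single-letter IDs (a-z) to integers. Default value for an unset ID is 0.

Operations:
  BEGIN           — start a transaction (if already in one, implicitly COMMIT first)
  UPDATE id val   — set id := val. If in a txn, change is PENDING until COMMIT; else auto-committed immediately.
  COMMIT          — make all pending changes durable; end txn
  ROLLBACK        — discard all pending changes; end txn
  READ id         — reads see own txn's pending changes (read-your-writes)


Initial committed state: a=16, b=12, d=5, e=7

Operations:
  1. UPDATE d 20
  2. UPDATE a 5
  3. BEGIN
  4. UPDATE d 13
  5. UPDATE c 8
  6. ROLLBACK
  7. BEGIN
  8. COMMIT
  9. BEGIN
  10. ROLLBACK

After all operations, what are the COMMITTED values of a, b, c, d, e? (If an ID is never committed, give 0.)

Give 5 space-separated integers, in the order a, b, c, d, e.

Initial committed: {a=16, b=12, d=5, e=7}
Op 1: UPDATE d=20 (auto-commit; committed d=20)
Op 2: UPDATE a=5 (auto-commit; committed a=5)
Op 3: BEGIN: in_txn=True, pending={}
Op 4: UPDATE d=13 (pending; pending now {d=13})
Op 5: UPDATE c=8 (pending; pending now {c=8, d=13})
Op 6: ROLLBACK: discarded pending ['c', 'd']; in_txn=False
Op 7: BEGIN: in_txn=True, pending={}
Op 8: COMMIT: merged [] into committed; committed now {a=5, b=12, d=20, e=7}
Op 9: BEGIN: in_txn=True, pending={}
Op 10: ROLLBACK: discarded pending []; in_txn=False
Final committed: {a=5, b=12, d=20, e=7}

Answer: 5 12 0 20 7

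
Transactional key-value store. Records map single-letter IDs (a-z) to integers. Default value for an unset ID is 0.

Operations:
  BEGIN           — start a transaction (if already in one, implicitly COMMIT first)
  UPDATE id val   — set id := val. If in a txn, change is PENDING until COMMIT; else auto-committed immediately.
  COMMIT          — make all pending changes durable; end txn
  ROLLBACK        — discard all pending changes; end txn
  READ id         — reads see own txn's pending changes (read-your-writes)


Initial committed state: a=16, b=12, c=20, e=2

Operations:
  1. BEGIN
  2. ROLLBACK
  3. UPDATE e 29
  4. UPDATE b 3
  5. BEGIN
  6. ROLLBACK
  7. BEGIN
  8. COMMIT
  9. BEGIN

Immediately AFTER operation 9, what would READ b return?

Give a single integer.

Initial committed: {a=16, b=12, c=20, e=2}
Op 1: BEGIN: in_txn=True, pending={}
Op 2: ROLLBACK: discarded pending []; in_txn=False
Op 3: UPDATE e=29 (auto-commit; committed e=29)
Op 4: UPDATE b=3 (auto-commit; committed b=3)
Op 5: BEGIN: in_txn=True, pending={}
Op 6: ROLLBACK: discarded pending []; in_txn=False
Op 7: BEGIN: in_txn=True, pending={}
Op 8: COMMIT: merged [] into committed; committed now {a=16, b=3, c=20, e=29}
Op 9: BEGIN: in_txn=True, pending={}
After op 9: visible(b) = 3 (pending={}, committed={a=16, b=3, c=20, e=29})

Answer: 3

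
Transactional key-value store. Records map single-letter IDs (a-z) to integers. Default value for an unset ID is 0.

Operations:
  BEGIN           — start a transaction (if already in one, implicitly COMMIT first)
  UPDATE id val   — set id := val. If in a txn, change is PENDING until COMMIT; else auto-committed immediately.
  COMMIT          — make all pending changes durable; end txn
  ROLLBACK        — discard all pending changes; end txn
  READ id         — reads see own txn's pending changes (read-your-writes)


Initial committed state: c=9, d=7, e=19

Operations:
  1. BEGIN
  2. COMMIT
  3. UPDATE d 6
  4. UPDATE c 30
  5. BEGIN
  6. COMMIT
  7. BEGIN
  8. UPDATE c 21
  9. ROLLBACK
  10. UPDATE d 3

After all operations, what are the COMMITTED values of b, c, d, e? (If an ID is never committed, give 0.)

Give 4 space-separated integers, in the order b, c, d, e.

Initial committed: {c=9, d=7, e=19}
Op 1: BEGIN: in_txn=True, pending={}
Op 2: COMMIT: merged [] into committed; committed now {c=9, d=7, e=19}
Op 3: UPDATE d=6 (auto-commit; committed d=6)
Op 4: UPDATE c=30 (auto-commit; committed c=30)
Op 5: BEGIN: in_txn=True, pending={}
Op 6: COMMIT: merged [] into committed; committed now {c=30, d=6, e=19}
Op 7: BEGIN: in_txn=True, pending={}
Op 8: UPDATE c=21 (pending; pending now {c=21})
Op 9: ROLLBACK: discarded pending ['c']; in_txn=False
Op 10: UPDATE d=3 (auto-commit; committed d=3)
Final committed: {c=30, d=3, e=19}

Answer: 0 30 3 19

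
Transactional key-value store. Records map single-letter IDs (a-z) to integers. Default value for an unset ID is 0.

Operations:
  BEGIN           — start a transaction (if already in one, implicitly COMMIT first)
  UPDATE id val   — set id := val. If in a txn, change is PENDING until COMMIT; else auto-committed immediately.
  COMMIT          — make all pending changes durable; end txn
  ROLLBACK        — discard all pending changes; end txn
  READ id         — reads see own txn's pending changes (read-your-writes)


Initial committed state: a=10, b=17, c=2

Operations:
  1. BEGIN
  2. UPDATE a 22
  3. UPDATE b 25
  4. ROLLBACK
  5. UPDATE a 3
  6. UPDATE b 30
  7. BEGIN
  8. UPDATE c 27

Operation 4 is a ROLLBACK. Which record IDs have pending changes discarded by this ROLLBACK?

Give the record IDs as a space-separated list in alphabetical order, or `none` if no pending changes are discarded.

Initial committed: {a=10, b=17, c=2}
Op 1: BEGIN: in_txn=True, pending={}
Op 2: UPDATE a=22 (pending; pending now {a=22})
Op 3: UPDATE b=25 (pending; pending now {a=22, b=25})
Op 4: ROLLBACK: discarded pending ['a', 'b']; in_txn=False
Op 5: UPDATE a=3 (auto-commit; committed a=3)
Op 6: UPDATE b=30 (auto-commit; committed b=30)
Op 7: BEGIN: in_txn=True, pending={}
Op 8: UPDATE c=27 (pending; pending now {c=27})
ROLLBACK at op 4 discards: ['a', 'b']

Answer: a b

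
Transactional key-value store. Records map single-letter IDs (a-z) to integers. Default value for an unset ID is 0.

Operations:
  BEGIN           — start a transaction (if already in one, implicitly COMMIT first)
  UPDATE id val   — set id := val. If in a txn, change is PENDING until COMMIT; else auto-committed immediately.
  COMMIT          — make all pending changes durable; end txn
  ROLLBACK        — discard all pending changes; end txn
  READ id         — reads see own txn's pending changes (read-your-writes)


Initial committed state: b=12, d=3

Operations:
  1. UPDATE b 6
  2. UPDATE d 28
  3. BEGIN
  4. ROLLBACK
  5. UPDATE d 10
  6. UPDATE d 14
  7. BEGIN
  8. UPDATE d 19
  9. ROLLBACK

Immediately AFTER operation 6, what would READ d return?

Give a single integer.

Answer: 14

Derivation:
Initial committed: {b=12, d=3}
Op 1: UPDATE b=6 (auto-commit; committed b=6)
Op 2: UPDATE d=28 (auto-commit; committed d=28)
Op 3: BEGIN: in_txn=True, pending={}
Op 4: ROLLBACK: discarded pending []; in_txn=False
Op 5: UPDATE d=10 (auto-commit; committed d=10)
Op 6: UPDATE d=14 (auto-commit; committed d=14)
After op 6: visible(d) = 14 (pending={}, committed={b=6, d=14})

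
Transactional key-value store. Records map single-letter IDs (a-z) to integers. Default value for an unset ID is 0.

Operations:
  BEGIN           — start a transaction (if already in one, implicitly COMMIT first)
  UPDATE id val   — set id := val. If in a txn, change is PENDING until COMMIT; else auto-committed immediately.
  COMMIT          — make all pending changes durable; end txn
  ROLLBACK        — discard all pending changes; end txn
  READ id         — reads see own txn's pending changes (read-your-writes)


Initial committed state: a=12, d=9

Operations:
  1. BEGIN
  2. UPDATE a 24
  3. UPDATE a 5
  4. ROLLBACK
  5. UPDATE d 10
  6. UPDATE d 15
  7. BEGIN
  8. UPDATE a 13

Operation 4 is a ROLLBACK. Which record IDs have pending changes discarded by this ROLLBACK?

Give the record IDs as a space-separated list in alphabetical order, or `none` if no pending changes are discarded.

Initial committed: {a=12, d=9}
Op 1: BEGIN: in_txn=True, pending={}
Op 2: UPDATE a=24 (pending; pending now {a=24})
Op 3: UPDATE a=5 (pending; pending now {a=5})
Op 4: ROLLBACK: discarded pending ['a']; in_txn=False
Op 5: UPDATE d=10 (auto-commit; committed d=10)
Op 6: UPDATE d=15 (auto-commit; committed d=15)
Op 7: BEGIN: in_txn=True, pending={}
Op 8: UPDATE a=13 (pending; pending now {a=13})
ROLLBACK at op 4 discards: ['a']

Answer: a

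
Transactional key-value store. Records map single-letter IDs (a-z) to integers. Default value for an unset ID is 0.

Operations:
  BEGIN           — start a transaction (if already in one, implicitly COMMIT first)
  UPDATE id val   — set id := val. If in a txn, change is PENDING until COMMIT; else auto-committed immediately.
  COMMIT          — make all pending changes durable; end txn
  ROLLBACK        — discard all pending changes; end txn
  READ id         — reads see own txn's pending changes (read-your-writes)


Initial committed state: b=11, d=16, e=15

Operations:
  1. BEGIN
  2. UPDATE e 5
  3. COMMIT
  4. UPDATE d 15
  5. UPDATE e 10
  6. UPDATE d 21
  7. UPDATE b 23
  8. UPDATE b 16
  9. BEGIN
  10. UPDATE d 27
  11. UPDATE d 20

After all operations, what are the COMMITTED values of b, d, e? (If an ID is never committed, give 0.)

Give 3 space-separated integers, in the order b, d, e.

Answer: 16 21 10

Derivation:
Initial committed: {b=11, d=16, e=15}
Op 1: BEGIN: in_txn=True, pending={}
Op 2: UPDATE e=5 (pending; pending now {e=5})
Op 3: COMMIT: merged ['e'] into committed; committed now {b=11, d=16, e=5}
Op 4: UPDATE d=15 (auto-commit; committed d=15)
Op 5: UPDATE e=10 (auto-commit; committed e=10)
Op 6: UPDATE d=21 (auto-commit; committed d=21)
Op 7: UPDATE b=23 (auto-commit; committed b=23)
Op 8: UPDATE b=16 (auto-commit; committed b=16)
Op 9: BEGIN: in_txn=True, pending={}
Op 10: UPDATE d=27 (pending; pending now {d=27})
Op 11: UPDATE d=20 (pending; pending now {d=20})
Final committed: {b=16, d=21, e=10}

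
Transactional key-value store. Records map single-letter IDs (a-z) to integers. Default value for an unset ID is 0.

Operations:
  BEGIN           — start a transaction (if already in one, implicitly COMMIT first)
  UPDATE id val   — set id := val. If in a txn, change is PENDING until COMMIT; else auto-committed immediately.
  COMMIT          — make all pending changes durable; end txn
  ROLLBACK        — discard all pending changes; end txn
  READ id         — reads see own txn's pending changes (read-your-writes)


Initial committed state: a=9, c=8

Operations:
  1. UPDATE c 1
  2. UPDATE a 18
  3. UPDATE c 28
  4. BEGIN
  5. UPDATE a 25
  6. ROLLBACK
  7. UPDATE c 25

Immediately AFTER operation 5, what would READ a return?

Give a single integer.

Initial committed: {a=9, c=8}
Op 1: UPDATE c=1 (auto-commit; committed c=1)
Op 2: UPDATE a=18 (auto-commit; committed a=18)
Op 3: UPDATE c=28 (auto-commit; committed c=28)
Op 4: BEGIN: in_txn=True, pending={}
Op 5: UPDATE a=25 (pending; pending now {a=25})
After op 5: visible(a) = 25 (pending={a=25}, committed={a=18, c=28})

Answer: 25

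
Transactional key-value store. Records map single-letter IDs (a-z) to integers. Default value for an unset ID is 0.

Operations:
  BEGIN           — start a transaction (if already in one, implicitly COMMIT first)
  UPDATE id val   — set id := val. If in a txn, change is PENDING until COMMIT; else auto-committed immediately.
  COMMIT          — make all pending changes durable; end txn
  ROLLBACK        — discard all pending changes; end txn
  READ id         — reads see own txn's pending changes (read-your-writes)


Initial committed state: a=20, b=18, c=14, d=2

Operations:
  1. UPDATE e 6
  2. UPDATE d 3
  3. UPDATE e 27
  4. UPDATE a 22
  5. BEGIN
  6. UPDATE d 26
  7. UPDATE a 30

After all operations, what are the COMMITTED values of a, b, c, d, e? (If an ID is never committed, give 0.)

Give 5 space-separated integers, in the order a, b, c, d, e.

Answer: 22 18 14 3 27

Derivation:
Initial committed: {a=20, b=18, c=14, d=2}
Op 1: UPDATE e=6 (auto-commit; committed e=6)
Op 2: UPDATE d=3 (auto-commit; committed d=3)
Op 3: UPDATE e=27 (auto-commit; committed e=27)
Op 4: UPDATE a=22 (auto-commit; committed a=22)
Op 5: BEGIN: in_txn=True, pending={}
Op 6: UPDATE d=26 (pending; pending now {d=26})
Op 7: UPDATE a=30 (pending; pending now {a=30, d=26})
Final committed: {a=22, b=18, c=14, d=3, e=27}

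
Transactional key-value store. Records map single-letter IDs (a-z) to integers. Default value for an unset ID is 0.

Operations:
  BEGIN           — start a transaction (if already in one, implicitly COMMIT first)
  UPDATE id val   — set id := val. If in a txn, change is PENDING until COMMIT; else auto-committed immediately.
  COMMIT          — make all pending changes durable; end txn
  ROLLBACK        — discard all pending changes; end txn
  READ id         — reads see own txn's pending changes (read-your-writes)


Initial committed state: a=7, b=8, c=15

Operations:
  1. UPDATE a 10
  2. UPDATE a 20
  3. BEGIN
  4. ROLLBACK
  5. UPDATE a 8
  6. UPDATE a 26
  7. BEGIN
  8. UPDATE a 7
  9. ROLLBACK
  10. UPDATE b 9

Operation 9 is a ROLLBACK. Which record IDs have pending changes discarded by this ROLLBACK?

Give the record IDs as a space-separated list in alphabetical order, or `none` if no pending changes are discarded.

Initial committed: {a=7, b=8, c=15}
Op 1: UPDATE a=10 (auto-commit; committed a=10)
Op 2: UPDATE a=20 (auto-commit; committed a=20)
Op 3: BEGIN: in_txn=True, pending={}
Op 4: ROLLBACK: discarded pending []; in_txn=False
Op 5: UPDATE a=8 (auto-commit; committed a=8)
Op 6: UPDATE a=26 (auto-commit; committed a=26)
Op 7: BEGIN: in_txn=True, pending={}
Op 8: UPDATE a=7 (pending; pending now {a=7})
Op 9: ROLLBACK: discarded pending ['a']; in_txn=False
Op 10: UPDATE b=9 (auto-commit; committed b=9)
ROLLBACK at op 9 discards: ['a']

Answer: a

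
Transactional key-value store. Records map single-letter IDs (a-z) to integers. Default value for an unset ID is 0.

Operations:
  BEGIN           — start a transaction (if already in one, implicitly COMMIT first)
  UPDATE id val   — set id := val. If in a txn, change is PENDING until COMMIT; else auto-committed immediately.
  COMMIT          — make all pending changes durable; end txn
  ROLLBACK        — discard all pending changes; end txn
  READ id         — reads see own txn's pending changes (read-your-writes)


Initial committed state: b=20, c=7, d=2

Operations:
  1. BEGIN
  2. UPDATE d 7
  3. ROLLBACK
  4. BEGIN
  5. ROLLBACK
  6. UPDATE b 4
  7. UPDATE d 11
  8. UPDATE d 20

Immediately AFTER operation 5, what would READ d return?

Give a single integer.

Answer: 2

Derivation:
Initial committed: {b=20, c=7, d=2}
Op 1: BEGIN: in_txn=True, pending={}
Op 2: UPDATE d=7 (pending; pending now {d=7})
Op 3: ROLLBACK: discarded pending ['d']; in_txn=False
Op 4: BEGIN: in_txn=True, pending={}
Op 5: ROLLBACK: discarded pending []; in_txn=False
After op 5: visible(d) = 2 (pending={}, committed={b=20, c=7, d=2})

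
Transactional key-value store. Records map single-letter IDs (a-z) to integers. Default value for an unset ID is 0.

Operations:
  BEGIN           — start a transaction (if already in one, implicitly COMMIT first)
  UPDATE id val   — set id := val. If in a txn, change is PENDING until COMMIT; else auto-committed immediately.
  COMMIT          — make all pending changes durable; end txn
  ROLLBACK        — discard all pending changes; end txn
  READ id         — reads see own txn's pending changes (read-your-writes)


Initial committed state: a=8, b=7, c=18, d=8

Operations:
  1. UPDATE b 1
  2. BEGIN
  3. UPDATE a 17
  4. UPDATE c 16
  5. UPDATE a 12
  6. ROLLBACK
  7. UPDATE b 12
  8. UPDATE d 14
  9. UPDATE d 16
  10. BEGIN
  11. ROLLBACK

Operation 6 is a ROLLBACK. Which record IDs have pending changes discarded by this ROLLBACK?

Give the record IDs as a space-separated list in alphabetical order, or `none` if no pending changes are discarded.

Initial committed: {a=8, b=7, c=18, d=8}
Op 1: UPDATE b=1 (auto-commit; committed b=1)
Op 2: BEGIN: in_txn=True, pending={}
Op 3: UPDATE a=17 (pending; pending now {a=17})
Op 4: UPDATE c=16 (pending; pending now {a=17, c=16})
Op 5: UPDATE a=12 (pending; pending now {a=12, c=16})
Op 6: ROLLBACK: discarded pending ['a', 'c']; in_txn=False
Op 7: UPDATE b=12 (auto-commit; committed b=12)
Op 8: UPDATE d=14 (auto-commit; committed d=14)
Op 9: UPDATE d=16 (auto-commit; committed d=16)
Op 10: BEGIN: in_txn=True, pending={}
Op 11: ROLLBACK: discarded pending []; in_txn=False
ROLLBACK at op 6 discards: ['a', 'c']

Answer: a c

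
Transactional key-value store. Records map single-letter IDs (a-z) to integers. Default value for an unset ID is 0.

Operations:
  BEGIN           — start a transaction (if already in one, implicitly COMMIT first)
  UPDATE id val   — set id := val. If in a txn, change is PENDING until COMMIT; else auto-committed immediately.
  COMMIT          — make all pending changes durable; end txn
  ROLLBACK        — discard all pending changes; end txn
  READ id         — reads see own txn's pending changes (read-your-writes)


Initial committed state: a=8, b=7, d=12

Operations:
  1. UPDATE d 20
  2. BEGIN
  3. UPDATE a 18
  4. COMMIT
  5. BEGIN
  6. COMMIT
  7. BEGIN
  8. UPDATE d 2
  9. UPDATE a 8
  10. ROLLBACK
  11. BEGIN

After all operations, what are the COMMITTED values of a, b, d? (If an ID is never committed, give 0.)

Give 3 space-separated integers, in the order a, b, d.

Answer: 18 7 20

Derivation:
Initial committed: {a=8, b=7, d=12}
Op 1: UPDATE d=20 (auto-commit; committed d=20)
Op 2: BEGIN: in_txn=True, pending={}
Op 3: UPDATE a=18 (pending; pending now {a=18})
Op 4: COMMIT: merged ['a'] into committed; committed now {a=18, b=7, d=20}
Op 5: BEGIN: in_txn=True, pending={}
Op 6: COMMIT: merged [] into committed; committed now {a=18, b=7, d=20}
Op 7: BEGIN: in_txn=True, pending={}
Op 8: UPDATE d=2 (pending; pending now {d=2})
Op 9: UPDATE a=8 (pending; pending now {a=8, d=2})
Op 10: ROLLBACK: discarded pending ['a', 'd']; in_txn=False
Op 11: BEGIN: in_txn=True, pending={}
Final committed: {a=18, b=7, d=20}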